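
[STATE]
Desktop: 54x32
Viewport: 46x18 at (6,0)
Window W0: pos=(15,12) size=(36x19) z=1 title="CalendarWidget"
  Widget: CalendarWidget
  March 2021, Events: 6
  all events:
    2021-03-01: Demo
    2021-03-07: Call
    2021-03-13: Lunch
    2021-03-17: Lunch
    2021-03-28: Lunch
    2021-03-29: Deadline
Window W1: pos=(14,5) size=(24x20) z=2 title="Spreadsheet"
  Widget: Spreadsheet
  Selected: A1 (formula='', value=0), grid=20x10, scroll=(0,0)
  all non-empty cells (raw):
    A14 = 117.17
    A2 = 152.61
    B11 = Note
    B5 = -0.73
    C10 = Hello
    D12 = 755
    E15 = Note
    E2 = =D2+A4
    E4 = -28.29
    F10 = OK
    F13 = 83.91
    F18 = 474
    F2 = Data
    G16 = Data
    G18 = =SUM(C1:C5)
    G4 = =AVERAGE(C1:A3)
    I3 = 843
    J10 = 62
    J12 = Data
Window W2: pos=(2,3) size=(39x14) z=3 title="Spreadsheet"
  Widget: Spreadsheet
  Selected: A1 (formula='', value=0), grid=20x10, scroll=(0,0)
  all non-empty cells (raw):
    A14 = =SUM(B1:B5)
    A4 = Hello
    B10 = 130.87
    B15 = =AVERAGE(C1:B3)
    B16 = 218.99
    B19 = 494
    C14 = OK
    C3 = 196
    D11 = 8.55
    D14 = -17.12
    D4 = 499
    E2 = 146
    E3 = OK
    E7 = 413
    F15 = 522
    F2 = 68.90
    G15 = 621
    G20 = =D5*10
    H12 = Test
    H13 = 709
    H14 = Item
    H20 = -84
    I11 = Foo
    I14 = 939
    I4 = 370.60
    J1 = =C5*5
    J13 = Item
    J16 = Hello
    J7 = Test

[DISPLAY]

                                              
                                              
                                              
━━━━━━━━━━━━━━━━━━━━━━━━━━━━━━━━━━┓           
readsheet                         ┃           
──────────────────────────────────┨           
                                  ┃           
    A       B       C       D     ┃           
----------------------------------┃           
      [0]       0       0       0 ┃           
        0       0       0       0 ┃           
        0       0     196       0O┃           
 Hello          0       0     499 ┃━━━━━━━━━┓ 
        0       0       0       0 ┃         ┃ 
        0       0       0       0 ┃─────────┨ 
        0       0       0       0 ┃         ┃ 
━━━━━━━━━━━━━━━━━━━━━━━━━━━━━━━━━━┛         ┃ 
        ┃  7        0       0  ┃            ┃ 


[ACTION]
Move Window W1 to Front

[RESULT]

                                              
                                              
                                              
━━━━━━━━━━━━━━━━━━━━━━━━━━━━━━━━━━┓           
readsheet                         ┃           
────────┏━━━━━━━━━━━━━━━━━━━━━━┓──┨           
        ┃ Spreadsheet          ┃  ┃           
    A   ┠──────────────────────┨  ┃           
--------┃A1:                   ┃--┃           
      [0┃       A       B      ┃0 ┃           
        ┃----------------------┃0 ┃           
        ┃  1      [0]       0  ┃0O┃           
 Hello  ┃  2   152.61       0  ┃9 ┃━━━━━━━━━┓ 
        ┃  3        0       0  ┃0 ┃         ┃ 
        ┃  4        0       0  ┃0 ┃─────────┨ 
        ┃  5        0   -0.73  ┃0 ┃         ┃ 
━━━━━━━━┃  6        0       0  ┃━━┛         ┃ 
        ┃  7        0       0  ┃            ┃ 


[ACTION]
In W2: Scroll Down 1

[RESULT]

                                              
                                              
                                              
━━━━━━━━━━━━━━━━━━━━━━━━━━━━━━━━━━┓           
readsheet                         ┃           
────────┏━━━━━━━━━━━━━━━━━━━━━━┓──┨           
        ┃ Spreadsheet          ┃  ┃           
    A   ┠──────────────────────┨  ┃           
--------┃A1:                   ┃--┃           
        ┃       A       B      ┃0 ┃           
        ┃----------------------┃0O┃           
 Hello  ┃  1      [0]       0  ┃9 ┃           
        ┃  2   152.61       0  ┃0 ┃━━━━━━━━━┓ 
        ┃  3        0       0  ┃0 ┃         ┃ 
        ┃  4        0       0  ┃0 ┃─────────┨ 
        ┃  5        0   -0.73  ┃0 ┃         ┃ 
━━━━━━━━┃  6        0       0  ┃━━┛         ┃ 
        ┃  7        0       0  ┃            ┃ 


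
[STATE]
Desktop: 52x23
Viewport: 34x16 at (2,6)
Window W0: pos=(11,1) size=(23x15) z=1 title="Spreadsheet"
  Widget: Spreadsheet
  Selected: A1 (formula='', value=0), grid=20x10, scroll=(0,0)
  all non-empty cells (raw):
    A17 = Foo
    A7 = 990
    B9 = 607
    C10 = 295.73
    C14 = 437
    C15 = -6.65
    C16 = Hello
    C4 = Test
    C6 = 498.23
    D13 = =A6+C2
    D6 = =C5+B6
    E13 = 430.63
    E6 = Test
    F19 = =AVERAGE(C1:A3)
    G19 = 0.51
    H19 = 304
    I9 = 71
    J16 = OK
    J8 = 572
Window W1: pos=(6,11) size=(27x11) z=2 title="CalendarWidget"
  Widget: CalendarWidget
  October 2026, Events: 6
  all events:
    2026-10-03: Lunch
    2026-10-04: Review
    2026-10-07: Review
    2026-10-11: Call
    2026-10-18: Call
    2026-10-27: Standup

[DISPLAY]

         ┃---------------------┃  
         ┃  1      [0]       0 ┃  
         ┃  2        0       0 ┃  
         ┃  3        0       0 ┃  
         ┃  4        0       0T┃  
    ┏━━━━━━━━━━━━━━━━━━━━━━━━━┓┃  
    ┃ CalendarWidget          ┃┃  
    ┠─────────────────────────┨┃  
    ┃       October 2026      ┃┃  
    ┃Mo Tu We Th Fr Sa Su     ┃┛  
    ┃          1  2  3*  4*   ┃   
    ┃ 5  6  7*  8  9 10 11*   ┃   
    ┃12 13 14 15 16 17 18*    ┃   
    ┃19 20 21 22 23 24 25     ┃   
    ┃26 27* 28 29 30 31       ┃   
    ┗━━━━━━━━━━━━━━━━━━━━━━━━━┛   


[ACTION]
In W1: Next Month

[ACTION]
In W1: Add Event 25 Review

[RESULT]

         ┃---------------------┃  
         ┃  1      [0]       0 ┃  
         ┃  2        0       0 ┃  
         ┃  3        0       0 ┃  
         ┃  4        0       0T┃  
    ┏━━━━━━━━━━━━━━━━━━━━━━━━━┓┃  
    ┃ CalendarWidget          ┃┃  
    ┠─────────────────────────┨┃  
    ┃      November 2026      ┃┃  
    ┃Mo Tu We Th Fr Sa Su     ┃┛  
    ┃                   1     ┃   
    ┃ 2  3  4  5  6  7  8     ┃   
    ┃ 9 10 11 12 13 14 15     ┃   
    ┃16 17 18 19 20 21 22     ┃   
    ┃23 24 25* 26 27 28 29    ┃   
    ┗━━━━━━━━━━━━━━━━━━━━━━━━━┛   


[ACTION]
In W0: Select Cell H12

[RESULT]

         ┃---------------------┃  
         ┃  1        0       0 ┃  
         ┃  2        0       0 ┃  
         ┃  3        0       0 ┃  
         ┃  4        0       0T┃  
    ┏━━━━━━━━━━━━━━━━━━━━━━━━━┓┃  
    ┃ CalendarWidget          ┃┃  
    ┠─────────────────────────┨┃  
    ┃      November 2026      ┃┃  
    ┃Mo Tu We Th Fr Sa Su     ┃┛  
    ┃                   1     ┃   
    ┃ 2  3  4  5  6  7  8     ┃   
    ┃ 9 10 11 12 13 14 15     ┃   
    ┃16 17 18 19 20 21 22     ┃   
    ┃23 24 25* 26 27 28 29    ┃   
    ┗━━━━━━━━━━━━━━━━━━━━━━━━━┛   


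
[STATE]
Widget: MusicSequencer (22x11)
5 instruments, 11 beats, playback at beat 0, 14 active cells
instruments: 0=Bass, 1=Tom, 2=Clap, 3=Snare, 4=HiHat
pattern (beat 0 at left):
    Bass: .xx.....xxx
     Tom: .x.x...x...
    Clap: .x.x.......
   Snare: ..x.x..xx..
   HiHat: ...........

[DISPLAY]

      ▼1234567890     
  Bass·██·····███     
   Tom·█·█···█···     
  Clap·█·█·······     
 Snare··█·█··██··     
 HiHat···········     
                      
                      
                      
                      
                      


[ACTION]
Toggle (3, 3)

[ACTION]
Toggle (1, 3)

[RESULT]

      ▼1234567890     
  Bass·██·····███     
   Tom·█·····█···     
  Clap·█·█·······     
 Snare··███··██··     
 HiHat···········     
                      
                      
                      
                      
                      


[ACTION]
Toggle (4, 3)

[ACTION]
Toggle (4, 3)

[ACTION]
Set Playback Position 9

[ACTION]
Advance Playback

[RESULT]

      0123456789▼     
  Bass·██·····███     
   Tom·█·····█···     
  Clap·█·█·······     
 Snare··███··██··     
 HiHat···········     
                      
                      
                      
                      
                      


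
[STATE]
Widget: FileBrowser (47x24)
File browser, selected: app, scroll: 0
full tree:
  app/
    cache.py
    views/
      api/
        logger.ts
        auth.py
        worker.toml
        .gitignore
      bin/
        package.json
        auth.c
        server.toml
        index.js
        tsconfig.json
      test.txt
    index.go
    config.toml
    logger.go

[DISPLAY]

> [-] app/                                     
    cache.py                                   
    [+] views/                                 
    index.go                                   
    config.toml                                
    logger.go                                  
                                               
                                               
                                               
                                               
                                               
                                               
                                               
                                               
                                               
                                               
                                               
                                               
                                               
                                               
                                               
                                               
                                               
                                               


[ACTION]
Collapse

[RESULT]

> [+] app/                                     
                                               
                                               
                                               
                                               
                                               
                                               
                                               
                                               
                                               
                                               
                                               
                                               
                                               
                                               
                                               
                                               
                                               
                                               
                                               
                                               
                                               
                                               
                                               


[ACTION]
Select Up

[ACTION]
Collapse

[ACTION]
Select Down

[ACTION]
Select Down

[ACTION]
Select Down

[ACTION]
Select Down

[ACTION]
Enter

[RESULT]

> [-] app/                                     
    cache.py                                   
    [+] views/                                 
    index.go                                   
    config.toml                                
    logger.go                                  
                                               
                                               
                                               
                                               
                                               
                                               
                                               
                                               
                                               
                                               
                                               
                                               
                                               
                                               
                                               
                                               
                                               
                                               


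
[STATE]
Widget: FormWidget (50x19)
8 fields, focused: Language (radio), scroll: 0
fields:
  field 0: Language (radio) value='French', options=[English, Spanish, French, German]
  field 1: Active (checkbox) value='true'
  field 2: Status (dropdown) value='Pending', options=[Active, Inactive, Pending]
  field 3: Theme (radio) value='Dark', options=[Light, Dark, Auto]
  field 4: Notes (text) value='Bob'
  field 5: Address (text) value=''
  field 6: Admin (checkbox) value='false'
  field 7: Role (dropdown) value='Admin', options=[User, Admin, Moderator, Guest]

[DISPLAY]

> Language:   ( ) English  ( ) Spanish  (●) French
  Active:     [x]                                 
  Status:     [Pending                          ▼]
  Theme:      ( ) Light  (●) Dark  ( ) Auto       
  Notes:      [Bob                               ]
  Address:    [                                  ]
  Admin:      [ ]                                 
  Role:       [Admin                            ▼]
                                                  
                                                  
                                                  
                                                  
                                                  
                                                  
                                                  
                                                  
                                                  
                                                  
                                                  


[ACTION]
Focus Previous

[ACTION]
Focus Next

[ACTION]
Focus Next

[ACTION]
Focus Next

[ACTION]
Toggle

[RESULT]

  Language:   ( ) English  ( ) Spanish  (●) French
  Active:     [x]                                 
> Status:     [Pending                          ▼]
  Theme:      ( ) Light  (●) Dark  ( ) Auto       
  Notes:      [Bob                               ]
  Address:    [                                  ]
  Admin:      [ ]                                 
  Role:       [Admin                            ▼]
                                                  
                                                  
                                                  
                                                  
                                                  
                                                  
                                                  
                                                  
                                                  
                                                  
                                                  


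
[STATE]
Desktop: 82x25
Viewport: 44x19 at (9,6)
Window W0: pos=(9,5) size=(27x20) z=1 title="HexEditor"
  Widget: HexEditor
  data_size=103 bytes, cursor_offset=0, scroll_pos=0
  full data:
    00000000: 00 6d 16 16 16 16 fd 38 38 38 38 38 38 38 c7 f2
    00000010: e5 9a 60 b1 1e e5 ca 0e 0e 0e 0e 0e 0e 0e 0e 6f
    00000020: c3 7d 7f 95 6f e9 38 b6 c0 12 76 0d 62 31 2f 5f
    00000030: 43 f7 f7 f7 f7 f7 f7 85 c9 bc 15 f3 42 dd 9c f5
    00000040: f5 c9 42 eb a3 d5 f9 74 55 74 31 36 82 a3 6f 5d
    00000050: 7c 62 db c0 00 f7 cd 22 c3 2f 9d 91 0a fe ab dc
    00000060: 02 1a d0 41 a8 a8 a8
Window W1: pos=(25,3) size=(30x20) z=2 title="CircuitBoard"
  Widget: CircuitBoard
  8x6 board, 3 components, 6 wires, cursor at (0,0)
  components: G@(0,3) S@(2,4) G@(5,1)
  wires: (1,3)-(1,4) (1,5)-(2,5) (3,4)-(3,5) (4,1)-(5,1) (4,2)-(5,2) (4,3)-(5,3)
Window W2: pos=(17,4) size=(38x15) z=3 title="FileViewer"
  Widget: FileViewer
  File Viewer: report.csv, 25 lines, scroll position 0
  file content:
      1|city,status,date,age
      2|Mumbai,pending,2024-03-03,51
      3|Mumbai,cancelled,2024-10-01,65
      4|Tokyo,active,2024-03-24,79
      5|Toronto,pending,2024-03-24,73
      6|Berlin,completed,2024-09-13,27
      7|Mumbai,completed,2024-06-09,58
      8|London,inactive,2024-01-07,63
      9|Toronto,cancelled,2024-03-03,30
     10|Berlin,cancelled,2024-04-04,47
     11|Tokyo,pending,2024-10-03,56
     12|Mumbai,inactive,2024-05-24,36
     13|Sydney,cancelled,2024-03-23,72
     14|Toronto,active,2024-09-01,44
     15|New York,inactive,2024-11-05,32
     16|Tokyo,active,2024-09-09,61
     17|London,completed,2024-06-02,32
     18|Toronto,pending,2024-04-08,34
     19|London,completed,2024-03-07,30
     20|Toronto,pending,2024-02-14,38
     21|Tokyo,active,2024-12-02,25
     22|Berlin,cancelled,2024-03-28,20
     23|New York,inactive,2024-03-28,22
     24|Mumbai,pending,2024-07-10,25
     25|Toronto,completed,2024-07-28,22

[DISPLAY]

┃ HexEdi┠───────────────────────────────────
┠───────┃city,status,date,age               
┃0000000┃Mumbai,pending,2024-03-03,51       
┃0000001┃Mumbai,cancelled,2024-10-01,65     
┃0000002┃Tokyo,active,2024-03-24,79         
┃0000003┃Toronto,pending,2024-03-24,73      
┃0000004┃Berlin,completed,2024-09-13,27     
┃0000005┃Mumbai,completed,2024-06-09,58     
┃0000006┃London,inactive,2024-01-07,63      
┃       ┃Toronto,cancelled,2024-03-03,30    
┃       ┃Berlin,cancelled,2024-04-04,47     
┃       ┃Tokyo,pending,2024-10-03,56        
┃       ┗━━━━━━━━━━━━━━━━━━━━━━━━━━━━━━━━━━━
┃               ┃                           
┃               ┃                           
┃               ┃                           
┃               ┗━━━━━━━━━━━━━━━━━━━━━━━━━━━
┃                         ┃                 
┗━━━━━━━━━━━━━━━━━━━━━━━━━┛                 


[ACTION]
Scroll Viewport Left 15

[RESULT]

         ┃ HexEdi┠──────────────────────────
         ┠───────┃city,status,date,age      
         ┃0000000┃Mumbai,pending,2024-03-03,
         ┃0000001┃Mumbai,cancelled,2024-10-0
         ┃0000002┃Tokyo,active,2024-03-24,79
         ┃0000003┃Toronto,pending,2024-03-24
         ┃0000004┃Berlin,completed,2024-09-1
         ┃0000005┃Mumbai,completed,2024-06-0
         ┃0000006┃London,inactive,2024-01-07
         ┃       ┃Toronto,cancelled,2024-03-
         ┃       ┃Berlin,cancelled,2024-04-0
         ┃       ┃Tokyo,pending,2024-10-03,5
         ┃       ┗━━━━━━━━━━━━━━━━━━━━━━━━━━
         ┃               ┃                  
         ┃               ┃                  
         ┃               ┃                  
         ┃               ┗━━━━━━━━━━━━━━━━━━
         ┃                         ┃        
         ┗━━━━━━━━━━━━━━━━━━━━━━━━━┛        


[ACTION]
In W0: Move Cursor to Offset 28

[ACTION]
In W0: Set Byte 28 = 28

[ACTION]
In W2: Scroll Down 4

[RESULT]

         ┃ HexEdi┠──────────────────────────
         ┠───────┃Toronto,pending,2024-03-24
         ┃0000000┃Berlin,completed,2024-09-1
         ┃0000001┃Mumbai,completed,2024-06-0
         ┃0000002┃London,inactive,2024-01-07
         ┃0000003┃Toronto,cancelled,2024-03-
         ┃0000004┃Berlin,cancelled,2024-04-0
         ┃0000005┃Tokyo,pending,2024-10-03,5
         ┃0000006┃Mumbai,inactive,2024-05-24
         ┃       ┃Sydney,cancelled,2024-03-2
         ┃       ┃Toronto,active,2024-09-01,
         ┃       ┃New York,inactive,2024-11-
         ┃       ┗━━━━━━━━━━━━━━━━━━━━━━━━━━
         ┃               ┃                  
         ┃               ┃                  
         ┃               ┃                  
         ┃               ┗━━━━━━━━━━━━━━━━━━
         ┃                         ┃        
         ┗━━━━━━━━━━━━━━━━━━━━━━━━━┛        


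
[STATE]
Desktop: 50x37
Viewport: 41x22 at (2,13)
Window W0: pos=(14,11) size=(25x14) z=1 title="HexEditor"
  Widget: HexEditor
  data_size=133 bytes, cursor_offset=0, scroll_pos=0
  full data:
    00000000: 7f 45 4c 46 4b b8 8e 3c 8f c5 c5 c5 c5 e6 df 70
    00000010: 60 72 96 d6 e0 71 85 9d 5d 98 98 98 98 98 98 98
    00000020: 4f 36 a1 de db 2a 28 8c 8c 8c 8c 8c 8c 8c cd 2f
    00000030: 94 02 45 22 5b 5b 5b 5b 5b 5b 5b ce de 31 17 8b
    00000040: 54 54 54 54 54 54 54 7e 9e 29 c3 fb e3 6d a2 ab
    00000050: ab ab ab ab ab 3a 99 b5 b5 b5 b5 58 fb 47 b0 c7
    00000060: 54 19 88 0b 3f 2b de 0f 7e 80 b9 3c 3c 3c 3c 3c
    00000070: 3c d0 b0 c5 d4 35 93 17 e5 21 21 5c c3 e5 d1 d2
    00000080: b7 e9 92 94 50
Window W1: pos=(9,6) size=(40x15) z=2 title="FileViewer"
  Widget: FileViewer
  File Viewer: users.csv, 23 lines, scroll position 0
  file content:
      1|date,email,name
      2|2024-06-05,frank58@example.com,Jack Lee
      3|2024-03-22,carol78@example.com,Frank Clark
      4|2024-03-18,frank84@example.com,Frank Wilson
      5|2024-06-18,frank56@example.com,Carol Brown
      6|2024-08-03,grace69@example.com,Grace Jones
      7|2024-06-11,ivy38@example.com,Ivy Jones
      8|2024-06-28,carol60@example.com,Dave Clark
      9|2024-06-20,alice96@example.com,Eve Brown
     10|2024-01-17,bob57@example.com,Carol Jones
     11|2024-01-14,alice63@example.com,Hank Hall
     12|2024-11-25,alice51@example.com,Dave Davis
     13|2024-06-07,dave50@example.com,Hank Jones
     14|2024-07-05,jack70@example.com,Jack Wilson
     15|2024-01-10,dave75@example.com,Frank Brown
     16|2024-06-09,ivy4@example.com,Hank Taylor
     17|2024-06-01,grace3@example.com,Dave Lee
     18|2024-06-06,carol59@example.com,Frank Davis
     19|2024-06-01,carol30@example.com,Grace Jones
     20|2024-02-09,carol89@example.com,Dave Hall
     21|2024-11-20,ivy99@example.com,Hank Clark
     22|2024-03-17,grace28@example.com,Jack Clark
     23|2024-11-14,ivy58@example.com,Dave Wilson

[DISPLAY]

       ┃2024-06-18,frank56@example.com,Ca
       ┃2024-08-03,grace69@example.com,Gr
       ┃2024-06-11,ivy38@example.com,Ivy 
       ┃2024-06-28,carol60@example.com,Da
       ┃2024-06-20,alice96@example.com,Ev
       ┃2024-01-17,bob57@example.com,Caro
       ┃2024-01-14,alice63@example.com,Ha
       ┗━━━━━━━━━━━━━━━━━━━━━━━━━━━━━━━━━
            ┃00000070  3c d0 b0 c5 d┃    
            ┃00000080  b7 e9 92 94 5┃    
            ┃                       ┃    
            ┗━━━━━━━━━━━━━━━━━━━━━━━┛    
                                         
                                         
                                         
                                         
                                         
                                         
                                         
                                         
                                         
                                         


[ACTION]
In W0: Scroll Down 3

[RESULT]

       ┃2024-06-18,frank56@example.com,Ca
       ┃2024-08-03,grace69@example.com,Gr
       ┃2024-06-11,ivy38@example.com,Ivy 
       ┃2024-06-28,carol60@example.com,Da
       ┃2024-06-20,alice96@example.com,Ev
       ┃2024-01-17,bob57@example.com,Caro
       ┃2024-01-14,alice63@example.com,Ha
       ┗━━━━━━━━━━━━━━━━━━━━━━━━━━━━━━━━━
            ┃                       ┃    
            ┃                       ┃    
            ┃                       ┃    
            ┗━━━━━━━━━━━━━━━━━━━━━━━┛    
                                         
                                         
                                         
                                         
                                         
                                         
                                         
                                         
                                         
                                         


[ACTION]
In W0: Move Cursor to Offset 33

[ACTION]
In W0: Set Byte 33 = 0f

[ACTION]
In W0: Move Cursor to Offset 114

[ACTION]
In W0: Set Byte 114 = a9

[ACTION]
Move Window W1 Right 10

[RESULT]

        ┃2024-06-18,frank56@example.com,C
        ┃2024-08-03,grace69@example.com,G
        ┃2024-06-11,ivy38@example.com,Ivy
        ┃2024-06-28,carol60@example.com,D
        ┃2024-06-20,alice96@example.com,E
        ┃2024-01-17,bob57@example.com,Car
        ┃2024-01-14,alice63@example.com,H
        ┗━━━━━━━━━━━━━━━━━━━━━━━━━━━━━━━━
            ┃                       ┃    
            ┃                       ┃    
            ┃                       ┃    
            ┗━━━━━━━━━━━━━━━━━━━━━━━┛    
                                         
                                         
                                         
                                         
                                         
                                         
                                         
                                         
                                         
                                         


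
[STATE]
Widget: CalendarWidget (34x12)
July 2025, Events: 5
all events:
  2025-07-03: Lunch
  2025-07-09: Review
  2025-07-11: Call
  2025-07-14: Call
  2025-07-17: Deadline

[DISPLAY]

            July 2025             
Mo Tu We Th Fr Sa Su              
    1  2  3*  4  5  6             
 7  8  9* 10 11* 12 13            
14* 15 16 17* 18 19 20            
21 22 23 24 25 26 27              
28 29 30 31                       
                                  
                                  
                                  
                                  
                                  


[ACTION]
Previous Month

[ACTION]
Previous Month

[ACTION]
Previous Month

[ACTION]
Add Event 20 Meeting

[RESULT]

            April 2025            
Mo Tu We Th Fr Sa Su              
    1  2  3  4  5  6              
 7  8  9 10 11 12 13              
14 15 16 17 18 19 20*             
21 22 23 24 25 26 27              
28 29 30                          
                                  
                                  
                                  
                                  
                                  


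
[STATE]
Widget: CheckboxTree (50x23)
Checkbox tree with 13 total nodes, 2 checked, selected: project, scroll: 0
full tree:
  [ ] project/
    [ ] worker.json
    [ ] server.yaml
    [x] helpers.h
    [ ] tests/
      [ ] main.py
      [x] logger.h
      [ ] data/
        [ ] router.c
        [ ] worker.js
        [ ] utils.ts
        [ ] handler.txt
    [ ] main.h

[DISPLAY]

>[-] project/                                     
   [ ] worker.json                                
   [ ] server.yaml                                
   [x] helpers.h                                  
   [-] tests/                                     
     [ ] main.py                                  
     [x] logger.h                                 
     [ ] data/                                    
       [ ] router.c                               
       [ ] worker.js                              
       [ ] utils.ts                               
       [ ] handler.txt                            
   [ ] main.h                                     
                                                  
                                                  
                                                  
                                                  
                                                  
                                                  
                                                  
                                                  
                                                  
                                                  


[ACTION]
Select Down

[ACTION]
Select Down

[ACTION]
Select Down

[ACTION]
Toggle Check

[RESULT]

 [-] project/                                     
   [ ] worker.json                                
   [ ] server.yaml                                
>  [ ] helpers.h                                  
   [-] tests/                                     
     [ ] main.py                                  
     [x] logger.h                                 
     [ ] data/                                    
       [ ] router.c                               
       [ ] worker.js                              
       [ ] utils.ts                               
       [ ] handler.txt                            
   [ ] main.h                                     
                                                  
                                                  
                                                  
                                                  
                                                  
                                                  
                                                  
                                                  
                                                  
                                                  


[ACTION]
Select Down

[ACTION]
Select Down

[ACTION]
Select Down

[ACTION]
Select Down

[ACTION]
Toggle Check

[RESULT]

 [-] project/                                     
   [ ] worker.json                                
   [ ] server.yaml                                
   [ ] helpers.h                                  
   [-] tests/                                     
     [ ] main.py                                  
     [x] logger.h                                 
>    [x] data/                                    
       [x] router.c                               
       [x] worker.js                              
       [x] utils.ts                               
       [x] handler.txt                            
   [ ] main.h                                     
                                                  
                                                  
                                                  
                                                  
                                                  
                                                  
                                                  
                                                  
                                                  
                                                  


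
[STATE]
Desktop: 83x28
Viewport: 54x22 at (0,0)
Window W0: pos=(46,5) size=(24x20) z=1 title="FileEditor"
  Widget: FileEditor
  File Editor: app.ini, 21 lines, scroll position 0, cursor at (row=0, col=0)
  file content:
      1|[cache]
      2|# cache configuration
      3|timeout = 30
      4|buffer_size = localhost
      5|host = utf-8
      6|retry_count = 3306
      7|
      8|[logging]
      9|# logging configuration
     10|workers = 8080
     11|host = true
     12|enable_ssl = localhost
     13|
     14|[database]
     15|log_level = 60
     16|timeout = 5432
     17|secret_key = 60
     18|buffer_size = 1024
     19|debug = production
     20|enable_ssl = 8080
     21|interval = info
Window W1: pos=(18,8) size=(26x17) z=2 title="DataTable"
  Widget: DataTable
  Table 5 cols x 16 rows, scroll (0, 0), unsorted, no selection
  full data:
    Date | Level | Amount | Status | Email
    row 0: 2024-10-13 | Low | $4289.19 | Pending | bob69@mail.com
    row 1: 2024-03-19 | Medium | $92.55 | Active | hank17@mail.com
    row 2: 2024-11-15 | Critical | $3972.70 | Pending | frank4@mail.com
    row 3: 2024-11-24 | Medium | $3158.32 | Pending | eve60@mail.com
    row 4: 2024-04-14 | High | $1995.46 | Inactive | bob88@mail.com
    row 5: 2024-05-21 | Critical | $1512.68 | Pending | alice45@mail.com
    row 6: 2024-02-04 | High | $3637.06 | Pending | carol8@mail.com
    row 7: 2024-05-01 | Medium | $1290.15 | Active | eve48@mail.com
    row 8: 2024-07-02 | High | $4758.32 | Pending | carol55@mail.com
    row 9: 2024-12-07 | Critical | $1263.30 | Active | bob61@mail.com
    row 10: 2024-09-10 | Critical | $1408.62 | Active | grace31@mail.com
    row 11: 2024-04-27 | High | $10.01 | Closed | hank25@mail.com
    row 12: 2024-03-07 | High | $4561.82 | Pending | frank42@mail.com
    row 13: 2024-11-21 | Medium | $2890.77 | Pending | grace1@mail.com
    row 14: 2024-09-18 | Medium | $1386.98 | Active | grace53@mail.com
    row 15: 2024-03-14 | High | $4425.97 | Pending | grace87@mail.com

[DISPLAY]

                                                      
                                                      
                                                      
                                                      
                                                      
                                              ┏━━━━━━━
                                              ┃ FileEd
                                              ┠───────
                  ┏━━━━━━━━━━━━━━━━━━━━━━━━┓  ┃█cache]
                  ┃ DataTable              ┃  ┃# cache
                  ┠────────────────────────┨  ┃timeout
                  ┃Date      │Level   │Amou┃  ┃buffer_
                  ┃──────────┼────────┼────┃  ┃host = 
                  ┃2024-10-13│Low     │$428┃  ┃retry_c
                  ┃2024-03-19│Medium  │$92.┃  ┃       
                  ┃2024-11-15│Critical│$397┃  ┃[loggin
                  ┃2024-11-24│Medium  │$315┃  ┃# loggi
                  ┃2024-04-14│High    │$199┃  ┃workers
                  ┃2024-05-21│Critical│$151┃  ┃host = 
                  ┃2024-02-04│High    │$363┃  ┃enable_
                  ┃2024-05-01│Medium  │$129┃  ┃       
                  ┃2024-07-02│High    │$475┃  ┃[databa


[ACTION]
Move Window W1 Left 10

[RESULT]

                                                      
                                                      
                                                      
                                                      
                                                      
                                              ┏━━━━━━━
                                              ┃ FileEd
                                              ┠───────
        ┏━━━━━━━━━━━━━━━━━━━━━━━━┓            ┃█cache]
        ┃ DataTable              ┃            ┃# cache
        ┠────────────────────────┨            ┃timeout
        ┃Date      │Level   │Amou┃            ┃buffer_
        ┃──────────┼────────┼────┃            ┃host = 
        ┃2024-10-13│Low     │$428┃            ┃retry_c
        ┃2024-03-19│Medium  │$92.┃            ┃       
        ┃2024-11-15│Critical│$397┃            ┃[loggin
        ┃2024-11-24│Medium  │$315┃            ┃# loggi
        ┃2024-04-14│High    │$199┃            ┃workers
        ┃2024-05-21│Critical│$151┃            ┃host = 
        ┃2024-02-04│High    │$363┃            ┃enable_
        ┃2024-05-01│Medium  │$129┃            ┃       
        ┃2024-07-02│High    │$475┃            ┃[databa


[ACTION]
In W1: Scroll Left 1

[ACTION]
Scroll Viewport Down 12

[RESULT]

                                              ┃ FileEd
                                              ┠───────
        ┏━━━━━━━━━━━━━━━━━━━━━━━━┓            ┃█cache]
        ┃ DataTable              ┃            ┃# cache
        ┠────────────────────────┨            ┃timeout
        ┃Date      │Level   │Amou┃            ┃buffer_
        ┃──────────┼────────┼────┃            ┃host = 
        ┃2024-10-13│Low     │$428┃            ┃retry_c
        ┃2024-03-19│Medium  │$92.┃            ┃       
        ┃2024-11-15│Critical│$397┃            ┃[loggin
        ┃2024-11-24│Medium  │$315┃            ┃# loggi
        ┃2024-04-14│High    │$199┃            ┃workers
        ┃2024-05-21│Critical│$151┃            ┃host = 
        ┃2024-02-04│High    │$363┃            ┃enable_
        ┃2024-05-01│Medium  │$129┃            ┃       
        ┃2024-07-02│High    │$475┃            ┃[databa
        ┃2024-12-07│Critical│$126┃            ┃log_lev
        ┃2024-09-10│Critical│$140┃            ┃timeout
        ┗━━━━━━━━━━━━━━━━━━━━━━━━┛            ┗━━━━━━━
                                                      
                                                      
                                                      


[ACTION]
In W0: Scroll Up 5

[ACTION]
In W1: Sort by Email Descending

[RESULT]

                                              ┃ FileEd
                                              ┠───────
        ┏━━━━━━━━━━━━━━━━━━━━━━━━┓            ┃█cache]
        ┃ DataTable              ┃            ┃# cache
        ┠────────────────────────┨            ┃timeout
        ┃Date      │Level   │Amou┃            ┃buffer_
        ┃──────────┼────────┼────┃            ┃host = 
        ┃2024-04-27│High    │$10.┃            ┃retry_c
        ┃2024-03-19│Medium  │$92.┃            ┃       
        ┃2024-03-14│High    │$442┃            ┃[loggin
        ┃2024-09-18│Medium  │$138┃            ┃# loggi
        ┃2024-09-10│Critical│$140┃            ┃workers
        ┃2024-11-21│Medium  │$289┃            ┃host = 
        ┃2024-11-15│Critical│$397┃            ┃enable_
        ┃2024-03-07│High    │$456┃            ┃       
        ┃2024-11-24│Medium  │$315┃            ┃[databa
        ┃2024-05-01│Medium  │$129┃            ┃log_lev
        ┃2024-02-04│High    │$363┃            ┃timeout
        ┗━━━━━━━━━━━━━━━━━━━━━━━━┛            ┗━━━━━━━
                                                      
                                                      
                                                      
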